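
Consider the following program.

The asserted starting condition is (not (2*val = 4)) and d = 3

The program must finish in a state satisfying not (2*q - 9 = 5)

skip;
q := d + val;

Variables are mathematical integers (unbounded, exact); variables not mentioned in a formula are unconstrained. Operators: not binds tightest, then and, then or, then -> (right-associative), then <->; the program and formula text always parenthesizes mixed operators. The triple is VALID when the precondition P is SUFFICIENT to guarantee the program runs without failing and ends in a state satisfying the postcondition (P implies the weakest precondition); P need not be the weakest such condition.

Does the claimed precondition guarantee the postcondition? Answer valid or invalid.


Working backward. After the program, the postcondition not (2*q - 9 = 5) must hold; in canonical form it is not (2*q = 14).
Before q := d + val: not (2*d + 2*val = 14)
Before skip: not (2*d + 2*val = 14)
The weakest precondition is not (2*d + 2*val = 14).
Check whether (not (2*val = 4)) and d = 3 implies it.
Countermodel: at the initial state d = 3, val = 4, the precondition holds but the weakest precondition fails.
Answer: invalid


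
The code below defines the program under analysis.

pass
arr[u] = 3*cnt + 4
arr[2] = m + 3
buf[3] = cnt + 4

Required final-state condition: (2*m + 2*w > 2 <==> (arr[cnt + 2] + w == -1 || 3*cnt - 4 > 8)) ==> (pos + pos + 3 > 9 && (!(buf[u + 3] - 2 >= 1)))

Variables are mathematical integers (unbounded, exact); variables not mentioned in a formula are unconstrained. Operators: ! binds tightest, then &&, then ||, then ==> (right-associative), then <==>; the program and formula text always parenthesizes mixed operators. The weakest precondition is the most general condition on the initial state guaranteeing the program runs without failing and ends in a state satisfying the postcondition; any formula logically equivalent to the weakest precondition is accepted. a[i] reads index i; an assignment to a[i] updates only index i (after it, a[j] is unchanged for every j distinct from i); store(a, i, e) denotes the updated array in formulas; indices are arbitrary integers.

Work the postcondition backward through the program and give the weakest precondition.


Working backward. After the program, the postcondition (2*m + 2*w > 2 <==> (arr[cnt + 2] + w == -1 || 3*cnt - 4 > 8)) ==> (pos + pos + 3 > 9 && (!(buf[u + 3] - 2 >= 1))) must hold; in canonical form it is (2*m + 2*w > 2 <==> (arr[cnt + 2] + w == -1 || 3*cnt > 12)) ==> (2*pos > 6 && (!(buf[u + 3] >= 3))).
Before buf[3] := cnt + 4: (2*m + 2*w > 2 <==> (arr[cnt + 2] + w == -1 || 3*cnt > 12)) ==> (2*pos > 6 && (!(store(buf, 3, cnt + 4)[u + 3] >= 3)))
Before arr[2] := m + 3: (2*m + 2*w > 2 <==> (store(arr, 2, m + 3)[cnt + 2] + w == -1 || 3*cnt > 12)) ==> (2*pos > 6 && (!(store(buf, 3, cnt + 4)[u + 3] >= 3)))
Before arr[u] := 3*cnt + 4: (2*m + 2*w > 2 <==> (store(store(arr, u, 3*cnt + 4), 2, m + 3)[cnt + 2] + w == -1 || 3*cnt > 12)) ==> (2*pos > 6 && (!(store(buf, 3, cnt + 4)[u + 3] >= 3)))
Before skip: (2*m + 2*w > 2 <==> (store(store(arr, u, 3*cnt + 4), 2, m + 3)[cnt + 2] + w == -1 || 3*cnt > 12)) ==> (2*pos > 6 && (!(store(buf, 3, cnt + 4)[u + 3] >= 3)))
Answer: WP = (2*m + 2*w > 2 <==> (store(store(arr, u, 3*cnt + 4), 2, m + 3)[cnt + 2] + w == -1 || 3*cnt > 12)) ==> (2*pos > 6 && (!(store(buf, 3, cnt + 4)[u + 3] >= 3)))


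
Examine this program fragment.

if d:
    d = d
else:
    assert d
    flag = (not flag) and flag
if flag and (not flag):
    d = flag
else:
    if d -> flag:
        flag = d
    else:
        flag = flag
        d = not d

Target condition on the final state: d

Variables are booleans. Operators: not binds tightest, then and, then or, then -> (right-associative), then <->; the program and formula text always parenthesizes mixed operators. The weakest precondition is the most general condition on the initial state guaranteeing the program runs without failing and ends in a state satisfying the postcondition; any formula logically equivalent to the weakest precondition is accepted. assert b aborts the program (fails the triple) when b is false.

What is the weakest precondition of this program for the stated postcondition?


Working backward. After the program, d must hold.
Then branch requires flag; else branch requires ((d -> flag) -> d) and ((not (d -> flag)) -> (not d)).
Before the if: ((d -> flag) -> d) and ((not (d -> flag)) -> (not d))
Then branch requires ((d -> flag) -> d) and ((not (d -> flag)) -> (not d)); else branch requires d and ((not d) -> d) and (d -> (not d)).
Before the if: (d -> (((d -> flag) -> d) and ((not (d -> flag)) -> (not d)))) and ((not d) -> (d and ((not d) -> d) and (d -> (not d))))
Answer: WP = (d -> (((d -> flag) -> d) and ((not (d -> flag)) -> (not d)))) and ((not d) -> (d and ((not d) -> d) and (d -> (not d))))


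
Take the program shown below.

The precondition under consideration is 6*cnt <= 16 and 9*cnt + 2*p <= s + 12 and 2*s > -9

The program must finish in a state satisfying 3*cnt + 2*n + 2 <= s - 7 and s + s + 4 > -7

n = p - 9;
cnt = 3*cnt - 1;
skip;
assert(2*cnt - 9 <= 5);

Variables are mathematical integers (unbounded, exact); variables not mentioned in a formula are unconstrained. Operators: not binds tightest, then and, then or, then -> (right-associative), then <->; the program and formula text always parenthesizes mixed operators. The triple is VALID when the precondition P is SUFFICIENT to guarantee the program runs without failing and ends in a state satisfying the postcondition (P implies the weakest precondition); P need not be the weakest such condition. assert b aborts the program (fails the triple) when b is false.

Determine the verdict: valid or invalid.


Working backward. After the program, the postcondition 3*cnt + 2*n + 2 <= s - 7 and s + s + 4 > -7 must hold; in canonical form it is 3*cnt + 2*n <= s - 9 and 2*s > -11.
Before assert 2*cnt - 9 <= 5: 2*cnt <= 14 and 3*cnt + 2*n <= s - 9 and 2*s > -11
Before skip: 2*cnt <= 14 and 3*cnt + 2*n <= s - 9 and 2*s > -11
Before cnt := 3*cnt - 1: 6*cnt <= 16 and 9*cnt + 2*n <= s - 6 and 2*s > -11
Before n := p - 9: 6*cnt <= 16 and 9*cnt + 2*p <= s + 12 and 2*s > -11
The weakest precondition is 6*cnt <= 16 and 9*cnt + 2*p <= s + 12 and 2*s > -11.
Check whether 6*cnt <= 16 and 9*cnt + 2*p <= s + 12 and 2*s > -9 implies it.
Every state satisfying the precondition satisfies the weakest precondition: the implication holds.
Answer: valid


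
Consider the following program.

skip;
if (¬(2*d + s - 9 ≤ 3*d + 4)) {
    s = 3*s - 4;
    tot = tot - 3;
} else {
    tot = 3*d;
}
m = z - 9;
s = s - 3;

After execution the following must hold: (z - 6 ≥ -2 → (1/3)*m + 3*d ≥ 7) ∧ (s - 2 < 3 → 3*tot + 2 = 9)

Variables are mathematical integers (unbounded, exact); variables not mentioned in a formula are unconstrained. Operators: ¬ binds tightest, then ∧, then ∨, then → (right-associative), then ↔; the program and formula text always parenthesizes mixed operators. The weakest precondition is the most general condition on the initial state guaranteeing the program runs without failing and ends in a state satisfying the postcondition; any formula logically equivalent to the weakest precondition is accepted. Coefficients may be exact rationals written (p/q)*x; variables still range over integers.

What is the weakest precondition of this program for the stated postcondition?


Working backward. After the program, the postcondition (z - 6 ≥ -2 → (1/3)*m + 3*d ≥ 7) ∧ (s - 2 < 3 → 3*tot + 2 = 9) must hold; in canonical form it is (z ≥ 4 → 3*d + (1/3)*m ≥ 7) ∧ (s < 5 → 3*tot = 7).
Before s := s - 3: (z ≥ 4 → 3*d + (1/3)*m ≥ 7) ∧ (s < 8 → 3*tot = 7)
Before m := z - 9: (z ≥ 4 → 3*d + (1/3)*z ≥ 10) ∧ (s < 8 → 3*tot = 7)
Then branch requires (z ≥ 4 → 3*d + (1/3)*z ≥ 10) ∧ (3*s < 12 → 3*tot = 16); else branch requires (z ≥ 4 → 3*d + (1/3)*z ≥ 10) ∧ (s < 8 → 9*d = 7).
Before the if: ((¬(s ≤ d + 13)) → ((z ≥ 4 → 3*d + (1/3)*z ≥ 10) ∧ (3*s < 12 → 3*tot = 16))) ∧ (s ≤ d + 13 → ((z ≥ 4 → 3*d + (1/3)*z ≥ 10) ∧ (s < 8 → 9*d = 7)))
Before skip: ((¬(s ≤ d + 13)) → ((z ≥ 4 → 3*d + (1/3)*z ≥ 10) ∧ (3*s < 12 → 3*tot = 16))) ∧ (s ≤ d + 13 → ((z ≥ 4 → 3*d + (1/3)*z ≥ 10) ∧ (s < 8 → 9*d = 7)))
Answer: WP = ((¬(s ≤ d + 13)) → ((z ≥ 4 → 3*d + (1/3)*z ≥ 10) ∧ (3*s < 12 → 3*tot = 16))) ∧ (s ≤ d + 13 → ((z ≥ 4 → 3*d + (1/3)*z ≥ 10) ∧ (s < 8 → 9*d = 7)))


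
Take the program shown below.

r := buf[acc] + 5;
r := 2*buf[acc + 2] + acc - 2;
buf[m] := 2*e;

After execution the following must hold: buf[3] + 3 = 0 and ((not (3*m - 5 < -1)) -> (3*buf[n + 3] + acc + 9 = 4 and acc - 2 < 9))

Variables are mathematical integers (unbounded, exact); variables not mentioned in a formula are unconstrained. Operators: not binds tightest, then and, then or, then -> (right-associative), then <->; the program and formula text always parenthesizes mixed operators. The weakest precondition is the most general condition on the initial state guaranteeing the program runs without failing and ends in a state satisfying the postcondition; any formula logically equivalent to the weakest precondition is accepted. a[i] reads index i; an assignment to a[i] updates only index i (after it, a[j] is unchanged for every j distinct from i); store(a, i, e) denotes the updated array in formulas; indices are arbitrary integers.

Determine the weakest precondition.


Working backward. After the program, the postcondition buf[3] + 3 = 0 and ((not (3*m - 5 < -1)) -> (3*buf[n + 3] + acc + 9 = 4 and acc - 2 < 9)) must hold; in canonical form it is buf[3] = -3 and ((not (3*m < 4)) -> (3*buf[n + 3] + acc = -5 and acc < 11)).
Before buf[m] := 2*e: store(buf, m, 2*e)[3] = -3 and ((not (3*m < 4)) -> (3*store(buf, m, 2*e)[n + 3] + acc = -5 and acc < 11))
Before r := 2*buf[acc + 2] + acc - 2: store(buf, m, 2*e)[3] = -3 and ((not (3*m < 4)) -> (3*store(buf, m, 2*e)[n + 3] + acc = -5 and acc < 11))
Before r := buf[acc] + 5: store(buf, m, 2*e)[3] = -3 and ((not (3*m < 4)) -> (3*store(buf, m, 2*e)[n + 3] + acc = -5 and acc < 11))
Answer: WP = store(buf, m, 2*e)[3] = -3 and ((not (3*m < 4)) -> (3*store(buf, m, 2*e)[n + 3] + acc = -5 and acc < 11))


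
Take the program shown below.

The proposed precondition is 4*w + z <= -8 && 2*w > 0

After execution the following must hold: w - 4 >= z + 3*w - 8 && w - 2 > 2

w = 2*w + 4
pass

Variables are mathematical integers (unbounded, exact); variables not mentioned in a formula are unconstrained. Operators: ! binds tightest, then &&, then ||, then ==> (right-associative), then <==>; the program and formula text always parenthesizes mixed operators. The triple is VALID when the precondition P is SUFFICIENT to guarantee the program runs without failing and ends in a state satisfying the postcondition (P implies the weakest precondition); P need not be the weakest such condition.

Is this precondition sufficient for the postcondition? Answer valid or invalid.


Working backward. After the program, the postcondition w - 4 >= z + 3*w - 8 && w - 2 > 2 must hold; in canonical form it is 2*w + z <= 4 && w > 4.
Before skip: 2*w + z <= 4 && w > 4
Before w := 2*w + 4: 4*w + z <= -4 && 2*w > 0
The weakest precondition is 4*w + z <= -4 && 2*w > 0.
Check whether 4*w + z <= -8 && 2*w > 0 implies it.
Every state satisfying the precondition satisfies the weakest precondition: the implication holds.
Answer: valid


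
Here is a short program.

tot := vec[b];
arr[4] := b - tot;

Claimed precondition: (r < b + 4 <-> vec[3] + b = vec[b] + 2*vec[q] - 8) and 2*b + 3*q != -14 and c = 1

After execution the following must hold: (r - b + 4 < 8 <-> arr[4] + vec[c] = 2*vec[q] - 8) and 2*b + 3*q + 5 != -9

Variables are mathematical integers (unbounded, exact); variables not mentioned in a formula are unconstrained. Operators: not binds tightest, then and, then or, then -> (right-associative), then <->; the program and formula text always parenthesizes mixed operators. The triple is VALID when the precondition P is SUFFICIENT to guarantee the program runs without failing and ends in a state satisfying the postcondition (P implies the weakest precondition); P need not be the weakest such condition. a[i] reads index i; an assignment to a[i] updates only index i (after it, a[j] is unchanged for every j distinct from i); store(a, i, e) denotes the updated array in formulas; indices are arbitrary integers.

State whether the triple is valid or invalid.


Working backward. After the program, the postcondition (r - b + 4 < 8 <-> arr[4] + vec[c] = 2*vec[q] - 8) and 2*b + 3*q + 5 != -9 must hold; in canonical form it is (r < b + 4 <-> arr[4] + vec[c] = 2*vec[q] - 8) and 2*b + 3*q != -14.
Before arr[4] := b - tot: (r < b + 4 <-> vec[c] + b = 2*vec[q] + tot - 8) and 2*b + 3*q != -14
Before tot := vec[b]: (r < b + 4 <-> vec[c] + b = vec[b] + 2*vec[q] - 8) and 2*b + 3*q != -14
The weakest precondition is (r < b + 4 <-> vec[c] + b = vec[b] + 2*vec[q] - 8) and 2*b + 3*q != -14.
Check whether (r < b + 4 <-> vec[3] + b = vec[b] + 2*vec[q] - 8) and 2*b + 3*q != -14 and c = 1 implies it.
Countermodel: at the initial state b = 0, c = 1, q = -5, r = 4, vec = {[-5] = -15521, [0] = -6516, [1] = -37566, [3] = 30152, elsewhere -15521}, the precondition holds but the weakest precondition fails.
Answer: invalid


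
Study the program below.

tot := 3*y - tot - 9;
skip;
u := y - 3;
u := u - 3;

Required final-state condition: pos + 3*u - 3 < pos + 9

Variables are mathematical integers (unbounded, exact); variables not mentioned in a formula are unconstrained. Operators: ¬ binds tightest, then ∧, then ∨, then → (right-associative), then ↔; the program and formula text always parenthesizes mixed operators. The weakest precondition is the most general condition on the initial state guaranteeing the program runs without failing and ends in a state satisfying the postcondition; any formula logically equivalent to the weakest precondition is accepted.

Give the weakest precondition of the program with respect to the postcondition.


Working backward. After the program, the postcondition pos + 3*u - 3 < pos + 9 must hold; in canonical form it is 3*u < 12.
Before u := u - 3: 3*u < 21
Before u := y - 3: 3*y < 30
Before skip: 3*y < 30
Before tot := 3*y - tot - 9: 3*y < 30
Answer: WP = 3*y < 30


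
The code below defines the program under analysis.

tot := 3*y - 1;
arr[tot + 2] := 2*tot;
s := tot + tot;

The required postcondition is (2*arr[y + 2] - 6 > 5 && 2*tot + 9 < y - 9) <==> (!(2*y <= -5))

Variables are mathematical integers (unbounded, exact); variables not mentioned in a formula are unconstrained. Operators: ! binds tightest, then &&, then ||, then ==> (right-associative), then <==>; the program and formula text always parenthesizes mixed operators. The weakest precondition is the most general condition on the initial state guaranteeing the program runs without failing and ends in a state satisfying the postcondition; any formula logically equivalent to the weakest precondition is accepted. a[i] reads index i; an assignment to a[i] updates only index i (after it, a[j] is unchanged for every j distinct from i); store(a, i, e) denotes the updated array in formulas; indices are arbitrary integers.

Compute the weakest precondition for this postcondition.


Working backward. After the program, the postcondition (2*arr[y + 2] - 6 > 5 && 2*tot + 9 < y - 9) <==> (!(2*y <= -5)) must hold; in canonical form it is (2*arr[y + 2] > 11 && 2*tot < y - 18) <==> (!(2*y <= -5)).
Before s := tot + tot: (2*arr[y + 2] > 11 && 2*tot < y - 18) <==> (!(2*y <= -5))
Before arr[tot + 2] := 2*tot: (2*store(arr, tot + 2, 2*tot)[y + 2] > 11 && 2*tot < y - 18) <==> (!(2*y <= -5))
Before tot := 3*y - 1: (2*store(arr, 3*y + 1, 6*y - 2)[y + 2] > 11 && 5*y < -16) <==> (!(2*y <= -5))
Answer: WP = (2*store(arr, 3*y + 1, 6*y - 2)[y + 2] > 11 && 5*y < -16) <==> (!(2*y <= -5))


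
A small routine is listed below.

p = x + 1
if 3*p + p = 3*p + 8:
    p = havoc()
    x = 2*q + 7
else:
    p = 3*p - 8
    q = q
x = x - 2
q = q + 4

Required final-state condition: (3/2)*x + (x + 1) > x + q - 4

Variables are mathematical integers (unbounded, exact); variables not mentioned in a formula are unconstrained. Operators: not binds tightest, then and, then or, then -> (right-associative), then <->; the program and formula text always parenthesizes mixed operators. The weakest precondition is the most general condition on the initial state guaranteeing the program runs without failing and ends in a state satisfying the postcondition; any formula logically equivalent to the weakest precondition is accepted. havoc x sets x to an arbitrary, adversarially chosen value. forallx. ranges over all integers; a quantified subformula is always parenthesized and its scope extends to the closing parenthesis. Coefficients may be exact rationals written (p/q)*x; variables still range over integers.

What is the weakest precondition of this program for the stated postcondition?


Working backward. After the program, the postcondition (3/2)*x + (x + 1) > x + q - 4 must hold; in canonical form it is (3/2)*x > q - 5.
Before q := q + 4: (3/2)*x > q - 1
Before x := x - 2: (3/2)*x > q + 2
Then branch requires 2*q > -17/2; else branch requires (3/2)*x > q + 2.
Before the if: (p = 8 -> 2*q > -17/2) and ((not (p = 8)) -> (3/2)*x > q + 2)
Before p := x + 1: (x = 7 -> 2*q > -17/2) and ((not (x = 7)) -> (3/2)*x > q + 2)
Answer: WP = (x = 7 -> 2*q > -17/2) and ((not (x = 7)) -> (3/2)*x > q + 2)


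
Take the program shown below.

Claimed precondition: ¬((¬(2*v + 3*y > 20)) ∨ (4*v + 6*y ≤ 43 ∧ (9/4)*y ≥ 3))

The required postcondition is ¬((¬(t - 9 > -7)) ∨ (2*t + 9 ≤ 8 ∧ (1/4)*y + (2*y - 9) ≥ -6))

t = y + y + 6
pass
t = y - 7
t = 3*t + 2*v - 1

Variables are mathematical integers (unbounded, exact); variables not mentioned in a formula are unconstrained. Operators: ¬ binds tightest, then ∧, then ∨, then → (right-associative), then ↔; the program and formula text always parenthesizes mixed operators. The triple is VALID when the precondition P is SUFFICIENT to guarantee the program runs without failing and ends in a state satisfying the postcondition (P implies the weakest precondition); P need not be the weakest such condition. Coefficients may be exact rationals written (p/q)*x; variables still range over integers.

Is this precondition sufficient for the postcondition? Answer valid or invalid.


Working backward. After the program, the postcondition ¬((¬(t - 9 > -7)) ∨ (2*t + 9 ≤ 8 ∧ (1/4)*y + (2*y - 9) ≥ -6)) must hold; in canonical form it is ¬((¬(t > 2)) ∨ (2*t ≤ -1 ∧ (9/4)*y ≥ 3)).
Before t := 3*t + 2*v - 1: ¬((¬(3*t + 2*v > 3)) ∨ (6*t + 4*v ≤ 1 ∧ (9/4)*y ≥ 3))
Before t := y - 7: ¬((¬(2*v + 3*y > 24)) ∨ (4*v + 6*y ≤ 43 ∧ (9/4)*y ≥ 3))
Before skip: ¬((¬(2*v + 3*y > 24)) ∨ (4*v + 6*y ≤ 43 ∧ (9/4)*y ≥ 3))
Before t := y + y + 6: ¬((¬(2*v + 3*y > 24)) ∨ (4*v + 6*y ≤ 43 ∧ (9/4)*y ≥ 3))
The weakest precondition is ¬((¬(2*v + 3*y > 24)) ∨ (4*v + 6*y ≤ 43 ∧ (9/4)*y ≥ 3)).
Check whether ¬((¬(2*v + 3*y > 20)) ∨ (4*v + 6*y ≤ 43 ∧ (9/4)*y ≥ 3)) implies it.
Countermodel: at the initial state v = 11, y = 0, the precondition holds but the weakest precondition fails.
Answer: invalid


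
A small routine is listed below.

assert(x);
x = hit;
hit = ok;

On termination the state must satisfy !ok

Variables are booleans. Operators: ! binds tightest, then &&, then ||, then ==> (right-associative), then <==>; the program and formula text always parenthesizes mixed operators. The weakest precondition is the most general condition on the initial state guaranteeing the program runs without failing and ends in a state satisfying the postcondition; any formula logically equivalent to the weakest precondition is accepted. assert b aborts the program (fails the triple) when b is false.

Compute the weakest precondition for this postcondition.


Working backward. After the program, !ok must hold.
Before hit := ok: !ok
Before x := hit: !ok
Before assert x: x && (!ok)
Answer: WP = x && (!ok)


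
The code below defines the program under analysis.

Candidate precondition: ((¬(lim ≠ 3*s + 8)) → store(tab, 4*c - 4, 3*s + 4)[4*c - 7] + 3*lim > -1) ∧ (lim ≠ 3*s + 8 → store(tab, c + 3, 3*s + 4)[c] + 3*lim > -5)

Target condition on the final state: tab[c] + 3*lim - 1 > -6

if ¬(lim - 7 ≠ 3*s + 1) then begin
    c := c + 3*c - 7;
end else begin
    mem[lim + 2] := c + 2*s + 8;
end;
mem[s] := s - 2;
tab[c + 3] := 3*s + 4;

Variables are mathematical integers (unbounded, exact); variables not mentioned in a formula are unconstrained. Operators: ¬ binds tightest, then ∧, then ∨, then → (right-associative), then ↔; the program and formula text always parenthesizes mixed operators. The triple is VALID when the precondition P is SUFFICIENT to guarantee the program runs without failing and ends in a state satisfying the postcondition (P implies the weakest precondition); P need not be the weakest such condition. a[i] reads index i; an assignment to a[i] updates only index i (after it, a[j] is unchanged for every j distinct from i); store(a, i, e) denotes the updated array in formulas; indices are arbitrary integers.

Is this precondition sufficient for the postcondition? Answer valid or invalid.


Working backward. After the program, the postcondition tab[c] + 3*lim - 1 > -6 must hold; in canonical form it is tab[c] + 3*lim > -5.
Before tab[c + 3] := 3*s + 4: store(tab, c + 3, 3*s + 4)[c] + 3*lim > -5
Before mem[s] := s - 2: store(tab, c + 3, 3*s + 4)[c] + 3*lim > -5
Then branch requires store(tab, 4*c - 4, 3*s + 4)[4*c - 7] + 3*lim > -5; else branch requires store(tab, c + 3, 3*s + 4)[c] + 3*lim > -5.
Before the if: ((¬(lim ≠ 3*s + 8)) → store(tab, 4*c - 4, 3*s + 4)[4*c - 7] + 3*lim > -5) ∧ (lim ≠ 3*s + 8 → store(tab, c + 3, 3*s + 4)[c] + 3*lim > -5)
The weakest precondition is ((¬(lim ≠ 3*s + 8)) → store(tab, 4*c - 4, 3*s + 4)[4*c - 7] + 3*lim > -5) ∧ (lim ≠ 3*s + 8 → store(tab, c + 3, 3*s + 4)[c] + 3*lim > -5).
Check whether ((¬(lim ≠ 3*s + 8)) → store(tab, 4*c - 4, 3*s + 4)[4*c - 7] + 3*lim > -1) ∧ (lim ≠ 3*s + 8 → store(tab, c + 3, 3*s + 4)[c] + 3*lim > -5) implies it.
Every state satisfying the precondition satisfies the weakest precondition: the implication holds.
Answer: valid


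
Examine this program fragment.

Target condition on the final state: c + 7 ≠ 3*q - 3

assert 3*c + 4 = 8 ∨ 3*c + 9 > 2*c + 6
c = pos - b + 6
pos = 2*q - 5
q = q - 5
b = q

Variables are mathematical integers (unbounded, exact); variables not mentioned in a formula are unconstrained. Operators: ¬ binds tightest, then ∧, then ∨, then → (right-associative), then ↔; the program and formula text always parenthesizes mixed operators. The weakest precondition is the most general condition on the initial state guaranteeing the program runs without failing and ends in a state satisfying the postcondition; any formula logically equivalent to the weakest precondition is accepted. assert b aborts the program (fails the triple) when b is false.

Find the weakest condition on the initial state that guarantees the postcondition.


Working backward. After the program, the postcondition c + 7 ≠ 3*q - 3 must hold; in canonical form it is c ≠ 3*q - 10.
Before b := q: c ≠ 3*q - 10
Before q := q - 5: c ≠ 3*q - 25
Before pos := 2*q - 5: c ≠ 3*q - 25
Before c := pos - b + 6: pos ≠ b + 3*q - 31
Before assert 3*c + 4 = 8 ∨ 3*c + 9 > 2*c + 6: (3*c = 4 ∨ c > -3) ∧ pos ≠ b + 3*q - 31
Answer: WP = (3*c = 4 ∨ c > -3) ∧ pos ≠ b + 3*q - 31


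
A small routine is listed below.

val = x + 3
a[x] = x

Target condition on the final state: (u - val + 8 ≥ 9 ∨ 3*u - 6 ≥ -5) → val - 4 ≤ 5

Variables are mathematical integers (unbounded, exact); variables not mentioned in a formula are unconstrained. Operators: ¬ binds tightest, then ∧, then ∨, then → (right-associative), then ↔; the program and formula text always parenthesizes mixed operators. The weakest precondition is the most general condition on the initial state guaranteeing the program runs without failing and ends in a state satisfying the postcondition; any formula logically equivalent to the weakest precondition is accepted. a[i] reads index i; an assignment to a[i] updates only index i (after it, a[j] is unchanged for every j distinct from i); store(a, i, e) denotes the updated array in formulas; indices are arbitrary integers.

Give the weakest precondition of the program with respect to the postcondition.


Working backward. After the program, the postcondition (u - val + 8 ≥ 9 ∨ 3*u - 6 ≥ -5) → val - 4 ≤ 5 must hold; in canonical form it is (u ≥ val + 1 ∨ 3*u ≥ 1) → val ≤ 9.
Before a[x] := x: (u ≥ val + 1 ∨ 3*u ≥ 1) → val ≤ 9
Before val := x + 3: (u ≥ x + 4 ∨ 3*u ≥ 1) → x ≤ 6
Answer: WP = (u ≥ x + 4 ∨ 3*u ≥ 1) → x ≤ 6


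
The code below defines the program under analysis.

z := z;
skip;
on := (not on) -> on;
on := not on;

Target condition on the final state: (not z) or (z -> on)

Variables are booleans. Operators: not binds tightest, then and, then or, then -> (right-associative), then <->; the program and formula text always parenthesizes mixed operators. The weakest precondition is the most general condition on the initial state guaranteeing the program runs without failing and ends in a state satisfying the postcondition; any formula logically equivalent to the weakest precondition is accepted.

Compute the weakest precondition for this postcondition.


Working backward. After the program, (not z) or (z -> on) must hold.
Before on := not on: (not z) or (z -> (not on))
Before on := (not on) -> on: (not z) or (z -> (not ((not on) -> on)))
Before skip: (not z) or (z -> (not ((not on) -> on)))
Before z := z: (not z) or (z -> (not ((not on) -> on)))
Answer: WP = (not z) or (z -> (not ((not on) -> on)))


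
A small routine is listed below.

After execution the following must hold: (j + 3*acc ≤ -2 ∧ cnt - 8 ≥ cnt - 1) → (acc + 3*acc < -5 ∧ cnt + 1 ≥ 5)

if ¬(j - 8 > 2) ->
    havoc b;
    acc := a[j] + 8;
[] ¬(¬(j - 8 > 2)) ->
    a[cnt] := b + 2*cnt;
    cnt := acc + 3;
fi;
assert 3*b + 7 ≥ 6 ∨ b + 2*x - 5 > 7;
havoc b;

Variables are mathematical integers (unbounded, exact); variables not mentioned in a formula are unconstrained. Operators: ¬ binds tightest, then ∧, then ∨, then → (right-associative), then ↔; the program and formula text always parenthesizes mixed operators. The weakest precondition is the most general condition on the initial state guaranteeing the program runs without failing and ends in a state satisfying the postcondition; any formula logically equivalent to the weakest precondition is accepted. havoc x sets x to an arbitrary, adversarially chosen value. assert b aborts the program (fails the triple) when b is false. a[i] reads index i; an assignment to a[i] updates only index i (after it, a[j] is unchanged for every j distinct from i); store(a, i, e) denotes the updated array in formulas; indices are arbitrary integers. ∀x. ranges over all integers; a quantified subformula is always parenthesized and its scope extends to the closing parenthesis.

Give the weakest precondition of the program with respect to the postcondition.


Working backward. After the program, the postcondition (j + 3*acc ≤ -2 ∧ cnt - 8 ≥ cnt - 1) → (acc + 3*acc < -5 ∧ cnt + 1 ≥ 5) must hold; in canonical form it is true.
Before havoc b: true
Before assert 3*b + 7 ≥ 6 ∨ b + 2*x - 5 > 7: 3*b ≥ -1 ∨ b + 2*x > 12
Then branch requires ∀b_1. (3*b_1 ≥ -1 ∨ b_1 + 2*x > 12); else branch requires 3*b ≥ -1 ∨ b + 2*x > 12.
Before the if: ((¬(j > 10)) → (∀b_1. (3*b_1 ≥ -1 ∨ b_1 + 2*x > 12))) ∧ (j > 10 → (3*b ≥ -1 ∨ b + 2*x > 12))
Answer: WP = ((¬(j > 10)) → (∀b_1. (3*b_1 ≥ -1 ∨ b_1 + 2*x > 12))) ∧ (j > 10 → (3*b ≥ -1 ∨ b + 2*x > 12))


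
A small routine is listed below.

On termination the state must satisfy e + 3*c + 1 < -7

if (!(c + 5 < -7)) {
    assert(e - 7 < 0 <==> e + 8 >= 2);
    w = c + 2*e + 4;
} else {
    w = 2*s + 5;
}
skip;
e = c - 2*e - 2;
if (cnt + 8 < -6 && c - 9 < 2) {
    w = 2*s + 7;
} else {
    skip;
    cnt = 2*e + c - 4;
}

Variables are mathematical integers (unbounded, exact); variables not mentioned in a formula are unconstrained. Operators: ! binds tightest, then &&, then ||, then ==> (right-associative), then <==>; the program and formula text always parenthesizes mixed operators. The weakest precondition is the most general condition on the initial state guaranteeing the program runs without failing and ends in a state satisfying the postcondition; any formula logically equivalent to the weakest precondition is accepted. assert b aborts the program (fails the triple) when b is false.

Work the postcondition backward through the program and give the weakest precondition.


Working backward. After the program, the postcondition e + 3*c + 1 < -7 must hold; in canonical form it is 3*c + e < -8.
Then branch requires 3*c + e < -8; else branch requires 3*c + e < -8.
Before the if: ((cnt < -14 && c < 11) ==> 3*c + e < -8) && ((!(cnt < -14 && c < 11)) ==> 3*c + e < -8)
Before e := c - 2*e - 2: ((cnt < -14 && c < 11) ==> 4*c < 2*e - 6) && ((!(cnt < -14 && c < 11)) ==> 4*c < 2*e - 6)
Before skip: ((cnt < -14 && c < 11) ==> 4*c < 2*e - 6) && ((!(cnt < -14 && c < 11)) ==> 4*c < 2*e - 6)
Then branch requires (e < 7 <==> e >= -6) && ((cnt < -14 && c < 11) ==> 4*c < 2*e - 6) && ((!(cnt < -14 && c < 11)) ==> 4*c < 2*e - 6); else branch requires ((cnt < -14 && c < 11) ==> 4*c < 2*e - 6) && ((!(cnt < -14 && c < 11)) ==> 4*c < 2*e - 6).
Before the if: ((!(c < -12)) ==> ((e < 7 <==> e >= -6) && ((cnt < -14 && c < 11) ==> 4*c < 2*e - 6) && ((!(cnt < -14 && c < 11)) ==> 4*c < 2*e - 6))) && (c < -12 ==> (((cnt < -14 && c < 11) ==> 4*c < 2*e - 6) && ((!(cnt < -14 && c < 11)) ==> 4*c < 2*e - 6)))
Answer: WP = ((!(c < -12)) ==> ((e < 7 <==> e >= -6) && ((cnt < -14 && c < 11) ==> 4*c < 2*e - 6) && ((!(cnt < -14 && c < 11)) ==> 4*c < 2*e - 6))) && (c < -12 ==> (((cnt < -14 && c < 11) ==> 4*c < 2*e - 6) && ((!(cnt < -14 && c < 11)) ==> 4*c < 2*e - 6)))


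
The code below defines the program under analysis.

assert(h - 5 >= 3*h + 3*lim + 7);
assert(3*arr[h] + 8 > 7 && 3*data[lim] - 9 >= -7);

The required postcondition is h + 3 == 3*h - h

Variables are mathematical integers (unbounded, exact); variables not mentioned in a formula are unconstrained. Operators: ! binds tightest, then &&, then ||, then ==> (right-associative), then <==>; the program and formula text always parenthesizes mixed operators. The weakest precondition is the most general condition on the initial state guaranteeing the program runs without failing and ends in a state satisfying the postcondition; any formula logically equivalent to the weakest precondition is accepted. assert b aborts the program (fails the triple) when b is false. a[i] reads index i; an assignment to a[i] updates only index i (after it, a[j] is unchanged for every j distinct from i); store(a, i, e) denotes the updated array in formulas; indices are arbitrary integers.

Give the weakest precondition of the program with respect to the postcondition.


Working backward. After the program, the postcondition h + 3 == 3*h - h must hold; in canonical form it is h == 3.
Before assert 3*arr[h] + 8 > 7 && 3*data[lim] - 9 >= -7: 3*arr[h] > -1 && 3*data[lim] >= 2 && h == 3
Before assert h - 5 >= 3*h + 3*lim + 7: 2*h + 3*lim <= -12 && 3*arr[h] > -1 && 3*data[lim] >= 2 && h == 3
Answer: WP = 2*h + 3*lim <= -12 && 3*arr[h] > -1 && 3*data[lim] >= 2 && h == 3


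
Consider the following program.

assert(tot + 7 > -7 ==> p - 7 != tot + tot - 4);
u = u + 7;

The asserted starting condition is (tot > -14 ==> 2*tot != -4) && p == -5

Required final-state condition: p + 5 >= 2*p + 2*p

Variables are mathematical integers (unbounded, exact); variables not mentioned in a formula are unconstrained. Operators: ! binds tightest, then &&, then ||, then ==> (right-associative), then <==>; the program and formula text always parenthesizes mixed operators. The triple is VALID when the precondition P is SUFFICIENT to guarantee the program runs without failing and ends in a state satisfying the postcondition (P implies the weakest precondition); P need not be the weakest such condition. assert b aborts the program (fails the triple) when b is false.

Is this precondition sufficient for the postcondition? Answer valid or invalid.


Working backward. After the program, the postcondition p + 5 >= 2*p + 2*p must hold; in canonical form it is 3*p <= 5.
Before u := u + 7: 3*p <= 5
Before assert tot + 7 > -7 ==> p - 7 != tot + tot - 4: (tot > -14 ==> p != 2*tot + 3) && 3*p <= 5
The weakest precondition is (tot > -14 ==> p != 2*tot + 3) && 3*p <= 5.
Check whether (tot > -14 ==> 2*tot != -4) && p == -5 implies it.
Countermodel: at the initial state p = -5, tot = -4, the precondition holds but the weakest precondition fails.
Answer: invalid


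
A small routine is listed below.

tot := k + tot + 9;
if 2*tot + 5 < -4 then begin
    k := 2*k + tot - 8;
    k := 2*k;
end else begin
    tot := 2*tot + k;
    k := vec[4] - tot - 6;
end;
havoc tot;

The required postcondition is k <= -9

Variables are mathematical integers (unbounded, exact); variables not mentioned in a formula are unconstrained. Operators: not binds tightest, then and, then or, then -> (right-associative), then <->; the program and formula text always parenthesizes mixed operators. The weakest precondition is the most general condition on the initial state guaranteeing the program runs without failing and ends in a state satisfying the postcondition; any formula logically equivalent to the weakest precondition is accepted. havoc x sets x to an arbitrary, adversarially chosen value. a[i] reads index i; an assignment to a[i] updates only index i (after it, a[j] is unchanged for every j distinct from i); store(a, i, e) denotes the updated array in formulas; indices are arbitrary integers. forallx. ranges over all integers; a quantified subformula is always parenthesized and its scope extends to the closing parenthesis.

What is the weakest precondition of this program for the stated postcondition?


Working backward. After the program, k <= -9 must hold.
Before havoc tot: k <= -9
Then branch requires 4*k + 2*tot <= 7; else branch requires vec[4] <= k + 2*tot - 3.
Before the if: (2*tot < -9 -> 4*k + 2*tot <= 7) and ((not (2*tot < -9)) -> vec[4] <= k + 2*tot - 3)
Before tot := k + tot + 9: (2*k + 2*tot < -27 -> 6*k + 2*tot <= -11) and ((not (2*k + 2*tot < -27)) -> vec[4] <= 3*k + 2*tot + 15)
Answer: WP = (2*k + 2*tot < -27 -> 6*k + 2*tot <= -11) and ((not (2*k + 2*tot < -27)) -> vec[4] <= 3*k + 2*tot + 15)


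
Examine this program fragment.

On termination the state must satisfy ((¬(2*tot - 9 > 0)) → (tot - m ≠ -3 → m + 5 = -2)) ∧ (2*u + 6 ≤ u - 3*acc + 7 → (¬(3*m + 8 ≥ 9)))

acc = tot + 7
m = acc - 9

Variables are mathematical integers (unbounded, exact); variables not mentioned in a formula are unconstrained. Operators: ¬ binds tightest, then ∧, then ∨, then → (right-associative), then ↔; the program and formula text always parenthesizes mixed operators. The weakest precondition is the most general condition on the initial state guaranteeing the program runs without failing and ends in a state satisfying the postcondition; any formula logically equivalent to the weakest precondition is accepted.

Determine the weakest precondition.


Working backward. After the program, the postcondition ((¬(2*tot - 9 > 0)) → (tot - m ≠ -3 → m + 5 = -2)) ∧ (2*u + 6 ≤ u - 3*acc + 7 → (¬(3*m + 8 ≥ 9))) must hold; in canonical form it is ((¬(2*tot > 9)) → (tot ≠ m - 3 → m = -7)) ∧ (3*acc + u ≤ 1 → (¬(3*m ≥ 1))).
Before m := acc - 9: ((¬(2*tot > 9)) → (tot ≠ acc - 12 → acc = 2)) ∧ (3*acc + u ≤ 1 → (¬(3*acc ≥ 28)))
Before acc := tot + 7: ((¬(2*tot > 9)) → tot = -5) ∧ (3*tot + u ≤ -20 → (¬(3*tot ≥ 7)))
Answer: WP = ((¬(2*tot > 9)) → tot = -5) ∧ (3*tot + u ≤ -20 → (¬(3*tot ≥ 7)))


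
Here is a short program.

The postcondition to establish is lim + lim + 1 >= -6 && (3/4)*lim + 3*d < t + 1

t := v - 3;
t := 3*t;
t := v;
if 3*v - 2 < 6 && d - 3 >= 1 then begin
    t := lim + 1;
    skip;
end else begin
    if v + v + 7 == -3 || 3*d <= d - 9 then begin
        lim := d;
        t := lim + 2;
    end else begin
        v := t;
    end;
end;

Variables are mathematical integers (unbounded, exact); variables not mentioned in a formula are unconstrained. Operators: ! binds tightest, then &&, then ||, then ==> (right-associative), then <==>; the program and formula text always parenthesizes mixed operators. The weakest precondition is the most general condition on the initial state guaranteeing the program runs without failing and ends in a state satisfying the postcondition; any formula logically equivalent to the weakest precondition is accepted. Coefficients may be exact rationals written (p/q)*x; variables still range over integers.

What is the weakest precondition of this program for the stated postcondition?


Working backward. After the program, the postcondition lim + lim + 1 >= -6 && (3/4)*lim + 3*d < t + 1 must hold; in canonical form it is 2*lim >= -7 && 3*d + (3/4)*lim < t + 1.
Then branch requires 2*lim >= -7 && 3*d < (1/4)*lim + 2; else branch requires ((2*v == -10 || 2*d <= -9) ==> (2*d >= -7 && (11/4)*d < 3)) && ((!(2*v == -10 || 2*d <= -9)) ==> (2*lim >= -7 && 3*d + (3/4)*lim < t + 1)).
Before the if: ((3*v < 8 && d >= 4) ==> (2*lim >= -7 && 3*d < (1/4)*lim + 2)) && ((!(3*v < 8 && d >= 4)) ==> (((2*v == -10 || 2*d <= -9) ==> (2*d >= -7 && (11/4)*d < 3)) && ((!(2*v == -10 || 2*d <= -9)) ==> (2*lim >= -7 && 3*d + (3/4)*lim < t + 1))))
Before t := v: ((3*v < 8 && d >= 4) ==> (2*lim >= -7 && 3*d < (1/4)*lim + 2)) && ((!(3*v < 8 && d >= 4)) ==> (((2*v == -10 || 2*d <= -9) ==> (2*d >= -7 && (11/4)*d < 3)) && ((!(2*v == -10 || 2*d <= -9)) ==> (2*lim >= -7 && 3*d + (3/4)*lim < v + 1))))
Before t := 3*t: ((3*v < 8 && d >= 4) ==> (2*lim >= -7 && 3*d < (1/4)*lim + 2)) && ((!(3*v < 8 && d >= 4)) ==> (((2*v == -10 || 2*d <= -9) ==> (2*d >= -7 && (11/4)*d < 3)) && ((!(2*v == -10 || 2*d <= -9)) ==> (2*lim >= -7 && 3*d + (3/4)*lim < v + 1))))
Before t := v - 3: ((3*v < 8 && d >= 4) ==> (2*lim >= -7 && 3*d < (1/4)*lim + 2)) && ((!(3*v < 8 && d >= 4)) ==> (((2*v == -10 || 2*d <= -9) ==> (2*d >= -7 && (11/4)*d < 3)) && ((!(2*v == -10 || 2*d <= -9)) ==> (2*lim >= -7 && 3*d + (3/4)*lim < v + 1))))
Answer: WP = ((3*v < 8 && d >= 4) ==> (2*lim >= -7 && 3*d < (1/4)*lim + 2)) && ((!(3*v < 8 && d >= 4)) ==> (((2*v == -10 || 2*d <= -9) ==> (2*d >= -7 && (11/4)*d < 3)) && ((!(2*v == -10 || 2*d <= -9)) ==> (2*lim >= -7 && 3*d + (3/4)*lim < v + 1))))


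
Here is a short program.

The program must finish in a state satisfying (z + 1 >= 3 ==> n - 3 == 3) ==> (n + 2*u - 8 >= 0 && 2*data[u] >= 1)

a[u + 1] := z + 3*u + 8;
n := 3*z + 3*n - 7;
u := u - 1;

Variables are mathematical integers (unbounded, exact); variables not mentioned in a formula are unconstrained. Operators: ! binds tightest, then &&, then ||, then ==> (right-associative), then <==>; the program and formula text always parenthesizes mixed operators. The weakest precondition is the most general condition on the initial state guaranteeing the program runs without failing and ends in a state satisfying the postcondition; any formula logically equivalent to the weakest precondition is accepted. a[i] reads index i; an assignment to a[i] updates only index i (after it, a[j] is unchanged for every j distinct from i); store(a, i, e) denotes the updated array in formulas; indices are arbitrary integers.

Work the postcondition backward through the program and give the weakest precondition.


Working backward. After the program, the postcondition (z + 1 >= 3 ==> n - 3 == 3) ==> (n + 2*u - 8 >= 0 && 2*data[u] >= 1) must hold; in canonical form it is (z >= 2 ==> n == 6) ==> (n + 2*u >= 8 && 2*data[u] >= 1).
Before u := u - 1: (z >= 2 ==> n == 6) ==> (n + 2*u >= 10 && 2*data[u - 1] >= 1)
Before n := 3*z + 3*n - 7: (z >= 2 ==> 3*n + 3*z == 13) ==> (3*n + 2*u + 3*z >= 17 && 2*data[u - 1] >= 1)
Before a[u + 1] := z + 3*u + 8: (z >= 2 ==> 3*n + 3*z == 13) ==> (3*n + 2*u + 3*z >= 17 && 2*data[u - 1] >= 1)
Answer: WP = (z >= 2 ==> 3*n + 3*z == 13) ==> (3*n + 2*u + 3*z >= 17 && 2*data[u - 1] >= 1)
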